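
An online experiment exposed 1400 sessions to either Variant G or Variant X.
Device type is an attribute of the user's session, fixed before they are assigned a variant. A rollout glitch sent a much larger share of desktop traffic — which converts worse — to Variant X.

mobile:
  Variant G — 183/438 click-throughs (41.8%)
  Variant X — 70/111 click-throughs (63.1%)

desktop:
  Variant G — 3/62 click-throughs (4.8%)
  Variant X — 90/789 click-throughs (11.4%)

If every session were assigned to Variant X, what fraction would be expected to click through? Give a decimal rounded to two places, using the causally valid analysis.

Variant X is higher inside every device type stratum but Variant G is higher in aggregate. Whether to stratify depends on how device type relates to the variant.
Device type satisfies the back-door criterion: it is not a descendant of the variant, and it blocks the spurious path from variant to outcome. Adjusting for it (i.e., using the within-device type rates) gives the causal effect.
Standardising Variant X to the population device type mix: 0.392·70/111 + 0.608·90/789 = 0.317.

0.32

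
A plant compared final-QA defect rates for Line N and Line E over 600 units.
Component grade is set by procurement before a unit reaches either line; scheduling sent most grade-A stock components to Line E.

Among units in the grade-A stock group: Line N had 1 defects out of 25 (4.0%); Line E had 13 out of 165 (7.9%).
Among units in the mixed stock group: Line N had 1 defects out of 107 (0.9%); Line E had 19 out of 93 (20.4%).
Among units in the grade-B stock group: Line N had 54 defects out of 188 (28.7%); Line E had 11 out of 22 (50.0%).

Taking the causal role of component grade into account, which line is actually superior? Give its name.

Line N

The stratified and pooled comparisons disagree (Line N wins within each component grade; Line E wins overall), so the answer turns on the causal role of component grade.
Component grade differs across lines for reasons unrelated to any effect of the line itself, and it separately predicts the outcome — a classic confounder. We must compare within component grade levels.
Within each level — grade-A stock: 4.0% vs 7.9%; mixed stock: 0.9% vs 20.4%; grade-B stock: 28.7% vs 50.0% — Line N is lower every time.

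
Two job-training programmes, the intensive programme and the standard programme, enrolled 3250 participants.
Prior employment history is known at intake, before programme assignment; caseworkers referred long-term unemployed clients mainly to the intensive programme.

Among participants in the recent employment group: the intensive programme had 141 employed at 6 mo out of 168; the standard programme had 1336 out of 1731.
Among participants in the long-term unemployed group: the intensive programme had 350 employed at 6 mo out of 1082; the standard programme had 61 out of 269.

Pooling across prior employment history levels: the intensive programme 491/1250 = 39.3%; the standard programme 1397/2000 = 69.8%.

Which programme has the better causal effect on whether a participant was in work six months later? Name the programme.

the intensive programme

Prior employment history satisfies the back-door criterion: it is not a descendant of the programme, and it blocks the spurious path from programme to outcome. Adjusting for it (i.e., using the within-prior employment history rates) gives the causal effect.
Within each level — recent employment: 83.9% vs 77.2%; long-term unemployed: 32.3% vs 22.7% — the intensive programme is higher every time.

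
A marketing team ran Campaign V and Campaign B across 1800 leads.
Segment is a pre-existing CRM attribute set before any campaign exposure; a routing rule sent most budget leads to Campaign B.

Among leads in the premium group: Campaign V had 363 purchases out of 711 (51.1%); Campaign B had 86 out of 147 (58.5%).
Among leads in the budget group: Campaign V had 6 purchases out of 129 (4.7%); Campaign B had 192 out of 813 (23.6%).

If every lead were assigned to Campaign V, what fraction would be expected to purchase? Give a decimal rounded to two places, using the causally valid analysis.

Nothing the campaign does changes customer segment; the imbalance is an allocation artefact. With customer segment also predicting the outcome, the pooled figure is confounded, and the within-stratum comparison is the causal one.
Standardising Campaign V to the population customer segment mix: 0.477·363/711 + 0.523·6/129 = 0.268.

0.27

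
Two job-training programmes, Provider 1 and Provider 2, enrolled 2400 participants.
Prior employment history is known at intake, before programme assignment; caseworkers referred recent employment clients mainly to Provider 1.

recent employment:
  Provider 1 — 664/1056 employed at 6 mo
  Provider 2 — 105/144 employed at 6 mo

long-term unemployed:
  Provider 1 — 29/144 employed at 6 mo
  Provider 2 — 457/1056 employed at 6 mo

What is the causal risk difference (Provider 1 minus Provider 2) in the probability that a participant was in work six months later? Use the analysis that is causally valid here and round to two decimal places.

Here prior employment history is a common cause — it drives both which programme a case falls under and the outcome. The crude comparison mixes populations; the stratum-specific rates are the causally relevant ones.
Adjusting over the population distribution of prior employment history: 0.500·(0.629−0.729) + 0.500·(0.201−0.433) = -0.166.

-0.17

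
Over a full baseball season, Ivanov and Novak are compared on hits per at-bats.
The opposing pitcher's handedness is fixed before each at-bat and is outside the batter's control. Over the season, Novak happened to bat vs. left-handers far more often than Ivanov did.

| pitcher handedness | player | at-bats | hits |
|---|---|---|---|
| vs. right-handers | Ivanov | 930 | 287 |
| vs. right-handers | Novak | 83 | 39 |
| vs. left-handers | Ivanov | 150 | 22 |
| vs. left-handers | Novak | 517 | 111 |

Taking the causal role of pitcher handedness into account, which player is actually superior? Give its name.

Novak

Within every pitcher handedness level Novak has the higher rate, yet pooled Ivanov does — Simpson's reversal.
Here pitcher handedness is a common cause — it drives both which player a case falls under and the outcome. The crude comparison mixes populations; the stratum-specific rates are the causally relevant ones.
Within each level — vs. right-handers: 30.9% vs 47.0%; vs. left-handers: 14.7% vs 21.5% — Novak is higher every time.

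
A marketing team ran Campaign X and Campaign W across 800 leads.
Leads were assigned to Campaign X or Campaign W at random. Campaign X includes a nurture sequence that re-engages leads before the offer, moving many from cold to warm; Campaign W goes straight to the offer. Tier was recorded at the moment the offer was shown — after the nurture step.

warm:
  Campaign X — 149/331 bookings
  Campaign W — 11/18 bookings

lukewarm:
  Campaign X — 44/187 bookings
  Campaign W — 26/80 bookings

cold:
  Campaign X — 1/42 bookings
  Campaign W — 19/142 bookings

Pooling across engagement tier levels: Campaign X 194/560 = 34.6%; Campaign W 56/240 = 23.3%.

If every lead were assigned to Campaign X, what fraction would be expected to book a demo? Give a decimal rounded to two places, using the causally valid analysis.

0.35

Stratifying would compare campaigns among leads the campaigns themselves sorted into engagement tier groups — a form of selection on an intermediate. The unconditioned pooled rates give the total causal effect.
So P(outcome | do(Campaign X)) is just the pooled rate for Campaign X: 194/560 = 0.346.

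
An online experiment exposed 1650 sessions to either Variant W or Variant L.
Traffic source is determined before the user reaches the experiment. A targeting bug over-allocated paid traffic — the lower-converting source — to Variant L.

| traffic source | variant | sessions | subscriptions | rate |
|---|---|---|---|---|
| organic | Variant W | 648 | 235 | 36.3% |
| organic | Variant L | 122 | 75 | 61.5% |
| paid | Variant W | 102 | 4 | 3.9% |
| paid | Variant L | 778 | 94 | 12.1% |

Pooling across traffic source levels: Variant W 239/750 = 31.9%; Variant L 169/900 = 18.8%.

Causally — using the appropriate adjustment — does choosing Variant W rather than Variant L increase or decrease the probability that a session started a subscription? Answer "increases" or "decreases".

Variant L is higher inside every traffic source stratum but Variant W is higher in aggregate. Whether to stratify depends on how traffic source relates to the variant.
Traffic source is set before the variant has any effect — it is not caused by the variant — and it independently drives the outcome. That makes it a confounder, so the causal comparison is within traffic source levels.
Within each level — organic: 36.3% vs 61.5%; paid: 3.9% vs 12.1% — Variant L is higher every time.

decreases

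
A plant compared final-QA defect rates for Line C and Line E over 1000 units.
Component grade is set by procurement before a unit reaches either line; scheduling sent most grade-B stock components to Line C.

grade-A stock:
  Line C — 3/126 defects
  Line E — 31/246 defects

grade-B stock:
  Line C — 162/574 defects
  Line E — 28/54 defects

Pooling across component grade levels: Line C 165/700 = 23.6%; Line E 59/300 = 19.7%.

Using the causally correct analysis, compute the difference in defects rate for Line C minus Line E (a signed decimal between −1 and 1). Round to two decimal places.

-0.19

Component grade differs across lines for reasons unrelated to any effect of the line itself, and it separately predicts the outcome — a classic confounder. We must compare within component grade levels.
Adjusting over the population distribution of component grade: 0.372·(0.024−0.126) + 0.628·(0.282−0.519) = -0.186.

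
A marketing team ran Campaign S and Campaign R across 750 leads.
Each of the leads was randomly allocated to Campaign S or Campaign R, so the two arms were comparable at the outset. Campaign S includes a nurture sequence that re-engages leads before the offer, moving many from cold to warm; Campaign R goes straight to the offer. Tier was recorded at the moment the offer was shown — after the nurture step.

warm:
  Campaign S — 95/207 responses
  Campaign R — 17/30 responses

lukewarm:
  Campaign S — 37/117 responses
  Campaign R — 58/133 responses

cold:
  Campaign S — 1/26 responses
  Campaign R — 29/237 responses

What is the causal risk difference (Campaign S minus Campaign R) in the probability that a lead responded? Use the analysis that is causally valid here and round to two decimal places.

+0.12

Within every engagement tier level Campaign R has the higher rate, yet pooled Campaign S does — Simpson's reversal.
Engagement tier lies on the pathway campaign → engagement tier → outcome, so adjusting for it blocks the indirect effect. For the total causal effect of campaign, use the unadjusted pooled rates.
The causal difference is the pooled difference: 0.380 − 0.260 = +0.120.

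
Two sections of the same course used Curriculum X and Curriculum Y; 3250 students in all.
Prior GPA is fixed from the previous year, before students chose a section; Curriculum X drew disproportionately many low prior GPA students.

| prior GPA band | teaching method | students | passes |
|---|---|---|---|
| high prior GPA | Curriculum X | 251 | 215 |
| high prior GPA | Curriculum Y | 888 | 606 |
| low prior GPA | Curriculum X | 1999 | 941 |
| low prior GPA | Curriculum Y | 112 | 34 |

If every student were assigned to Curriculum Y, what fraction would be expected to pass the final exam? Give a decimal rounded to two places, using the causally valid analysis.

Within every prior GPA band level Curriculum X has the higher rate, yet pooled Curriculum Y does — Simpson's reversal.
Here prior GPA band is a common cause — it drives both which teaching method a case falls under and the outcome. The crude comparison mixes populations; the stratum-specific rates are the causally relevant ones.
Standardising Curriculum Y to the population prior GPA band mix: 0.350·606/888 + 0.650·34/112 = 0.436.

0.44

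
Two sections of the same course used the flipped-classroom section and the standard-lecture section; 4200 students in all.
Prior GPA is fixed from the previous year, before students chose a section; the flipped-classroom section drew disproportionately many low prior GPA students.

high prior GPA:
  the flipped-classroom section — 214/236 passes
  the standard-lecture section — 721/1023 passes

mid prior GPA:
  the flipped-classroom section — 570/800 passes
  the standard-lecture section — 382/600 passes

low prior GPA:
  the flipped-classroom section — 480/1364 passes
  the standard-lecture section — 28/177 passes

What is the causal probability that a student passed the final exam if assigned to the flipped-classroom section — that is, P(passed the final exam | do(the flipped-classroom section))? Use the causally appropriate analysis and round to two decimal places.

0.64

Nothing the teaching method does changes prior GPA band; the imbalance is an allocation artefact. With prior GPA band also predicting the outcome, the pooled figure is confounded, and the within-stratum comparison is the causal one.
Standardising the flipped-classroom section to the population prior GPA band mix: 0.300·214/236 + 0.333·570/800 + 0.367·480/1364 = 0.638.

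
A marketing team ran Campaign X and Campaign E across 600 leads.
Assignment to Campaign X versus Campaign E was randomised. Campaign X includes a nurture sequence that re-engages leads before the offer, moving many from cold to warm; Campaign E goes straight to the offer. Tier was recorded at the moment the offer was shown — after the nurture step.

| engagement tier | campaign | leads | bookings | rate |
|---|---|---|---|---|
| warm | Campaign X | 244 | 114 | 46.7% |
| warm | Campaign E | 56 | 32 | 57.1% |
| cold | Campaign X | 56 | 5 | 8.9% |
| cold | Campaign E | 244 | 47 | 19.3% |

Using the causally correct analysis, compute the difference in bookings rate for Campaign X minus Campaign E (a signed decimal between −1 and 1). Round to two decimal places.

+0.13

Engagement tier is recorded after the campaign and is itself shifted by it — it sits on the causal path from campaign to outcome. Conditioning on a mediator would strip out part of the effect we want; the pooled comparison gives the total causal effect.
The causal difference is the pooled difference: 0.397 − 0.263 = +0.133.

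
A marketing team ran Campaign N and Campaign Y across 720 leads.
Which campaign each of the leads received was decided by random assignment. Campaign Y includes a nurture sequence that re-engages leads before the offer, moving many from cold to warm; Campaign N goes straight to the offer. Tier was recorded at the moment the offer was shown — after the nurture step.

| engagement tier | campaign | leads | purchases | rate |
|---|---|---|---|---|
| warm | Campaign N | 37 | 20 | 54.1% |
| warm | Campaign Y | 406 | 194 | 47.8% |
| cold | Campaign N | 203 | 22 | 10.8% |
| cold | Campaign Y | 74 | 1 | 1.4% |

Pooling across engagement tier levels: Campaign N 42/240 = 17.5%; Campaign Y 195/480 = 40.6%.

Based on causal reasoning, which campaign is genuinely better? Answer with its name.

Because the campaign influences engagement tier, engagement tier is a post-treatment mediator, not a confounder. Stratifying on it would bias the estimate; the causal effect is the crude pooled difference.
Pooled: Campaign N 17.5% vs Campaign Y 40.6%; Campaign Y is higher overall.

Campaign Y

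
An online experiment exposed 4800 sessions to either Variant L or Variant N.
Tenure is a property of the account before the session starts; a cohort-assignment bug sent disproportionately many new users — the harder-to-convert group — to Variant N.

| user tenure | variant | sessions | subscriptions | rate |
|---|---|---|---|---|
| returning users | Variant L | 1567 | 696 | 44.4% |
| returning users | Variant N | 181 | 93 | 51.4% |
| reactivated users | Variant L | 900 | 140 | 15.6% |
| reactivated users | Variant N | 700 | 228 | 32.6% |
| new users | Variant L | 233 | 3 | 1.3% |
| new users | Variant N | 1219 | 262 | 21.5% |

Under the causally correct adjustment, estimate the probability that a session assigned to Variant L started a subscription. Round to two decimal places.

Within every user tenure level Variant N has the higher rate, yet pooled Variant L does — Simpson's reversal.
Here user tenure is a common cause — it drives both which variant a case falls under and the outcome. The crude comparison mixes populations; the stratum-specific rates are the causally relevant ones.
Standardising Variant L to the population user tenure mix: 0.364·696/1567 + 0.333·140/900 + 0.302·3/233 = 0.217.

0.22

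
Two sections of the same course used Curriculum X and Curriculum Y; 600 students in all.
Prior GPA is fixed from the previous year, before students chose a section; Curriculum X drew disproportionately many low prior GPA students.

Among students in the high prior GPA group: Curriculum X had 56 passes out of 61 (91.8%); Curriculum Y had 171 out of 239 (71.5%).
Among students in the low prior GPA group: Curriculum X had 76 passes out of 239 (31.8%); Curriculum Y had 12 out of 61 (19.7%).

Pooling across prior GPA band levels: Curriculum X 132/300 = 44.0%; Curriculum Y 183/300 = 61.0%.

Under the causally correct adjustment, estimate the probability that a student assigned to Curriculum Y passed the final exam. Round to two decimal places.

The prior GPA band-specific comparison favours Curriculum X throughout, but the pooled figures favour Curriculum Y. The question is whether to condition on prior GPA band.
Prior GPA band differs across teaching methods for reasons unrelated to any effect of the teaching method itself, and it separately predicts the outcome — a classic confounder. We must compare within prior GPA band levels.
Standardising Curriculum Y to the population prior GPA band mix: 0.500·171/239 + 0.500·12/61 = 0.456.

0.46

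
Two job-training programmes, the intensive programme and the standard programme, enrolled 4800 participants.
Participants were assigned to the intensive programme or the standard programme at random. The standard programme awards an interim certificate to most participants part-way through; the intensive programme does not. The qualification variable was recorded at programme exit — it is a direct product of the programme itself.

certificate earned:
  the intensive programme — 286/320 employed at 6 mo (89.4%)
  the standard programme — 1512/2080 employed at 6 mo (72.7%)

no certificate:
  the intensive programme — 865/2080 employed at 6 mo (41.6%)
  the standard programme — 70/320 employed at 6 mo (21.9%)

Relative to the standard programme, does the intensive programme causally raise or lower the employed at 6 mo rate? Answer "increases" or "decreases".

decreases

The qualification attained during the programme-specific comparison favours the intensive programme throughout, but the pooled figures favour the standard programme. The question is whether to condition on qualification attained during the programme.
Qualification attained during the programme here is a post-treatment variable shaped by the programme; conditioning on it would introduce bias rather than remove it. The overall comparison is the causal one.
Pooled: the intensive programme 48.0% vs the standard programme 65.9%; the standard programme is higher overall.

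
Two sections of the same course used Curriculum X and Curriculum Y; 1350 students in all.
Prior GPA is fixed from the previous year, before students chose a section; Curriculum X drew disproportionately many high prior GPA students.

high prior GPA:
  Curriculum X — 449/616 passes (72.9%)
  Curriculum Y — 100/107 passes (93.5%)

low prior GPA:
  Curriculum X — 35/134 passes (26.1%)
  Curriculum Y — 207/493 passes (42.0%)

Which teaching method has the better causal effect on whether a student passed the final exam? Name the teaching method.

Within every prior GPA band level Curriculum Y has the higher rate, yet pooled Curriculum X does — Simpson's reversal.
Nothing the teaching method does changes prior GPA band; the imbalance is an allocation artefact. With prior GPA band also predicting the outcome, the pooled figure is confounded, and the within-stratum comparison is the causal one.
Within each level — high prior GPA: 72.9% vs 93.5%; low prior GPA: 26.1% vs 42.0% — Curriculum Y is higher every time.

Curriculum Y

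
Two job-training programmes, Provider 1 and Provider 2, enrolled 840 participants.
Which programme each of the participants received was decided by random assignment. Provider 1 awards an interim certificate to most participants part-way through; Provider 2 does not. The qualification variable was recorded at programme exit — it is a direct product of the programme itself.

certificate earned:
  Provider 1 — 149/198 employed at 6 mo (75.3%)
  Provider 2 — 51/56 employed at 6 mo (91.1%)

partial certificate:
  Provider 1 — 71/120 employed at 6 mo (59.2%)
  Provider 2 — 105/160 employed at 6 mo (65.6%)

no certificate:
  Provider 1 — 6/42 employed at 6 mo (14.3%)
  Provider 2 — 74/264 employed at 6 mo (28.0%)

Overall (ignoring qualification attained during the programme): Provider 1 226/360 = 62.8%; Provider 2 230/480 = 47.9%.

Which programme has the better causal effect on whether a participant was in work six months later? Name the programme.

Provider 1

Within every qualification attained during the programme level Provider 2 has the higher rate, yet pooled Provider 1 does — Simpson's reversal.
Stratifying would compare programmes among participants the programmes themselves sorted into qualification attained during the programme groups — a form of selection on an intermediate. The unconditioned pooled rates give the total causal effect.
Pooled: Provider 1 62.8% vs Provider 2 47.9%; Provider 1 is higher overall.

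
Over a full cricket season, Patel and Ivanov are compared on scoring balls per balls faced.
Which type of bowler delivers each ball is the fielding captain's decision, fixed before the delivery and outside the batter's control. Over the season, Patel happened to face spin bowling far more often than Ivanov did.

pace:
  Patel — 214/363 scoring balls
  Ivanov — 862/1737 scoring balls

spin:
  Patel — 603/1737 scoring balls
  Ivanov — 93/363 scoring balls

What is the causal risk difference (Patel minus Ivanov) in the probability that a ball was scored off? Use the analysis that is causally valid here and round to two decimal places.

The bowling type-specific comparison favours Patel throughout, but the pooled figures favour Ivanov. The question is whether to condition on bowling type.
Since bowling type is a pre-existing factor (not a product of the player) and it affects the outcome on its own, it is a confounder. The stratified rates, not the pooled rate, identify the causal effect.
Adjusting over the population distribution of bowling type: 0.500·(0.590−0.496) + 0.500·(0.347−0.256) = +0.092.

+0.09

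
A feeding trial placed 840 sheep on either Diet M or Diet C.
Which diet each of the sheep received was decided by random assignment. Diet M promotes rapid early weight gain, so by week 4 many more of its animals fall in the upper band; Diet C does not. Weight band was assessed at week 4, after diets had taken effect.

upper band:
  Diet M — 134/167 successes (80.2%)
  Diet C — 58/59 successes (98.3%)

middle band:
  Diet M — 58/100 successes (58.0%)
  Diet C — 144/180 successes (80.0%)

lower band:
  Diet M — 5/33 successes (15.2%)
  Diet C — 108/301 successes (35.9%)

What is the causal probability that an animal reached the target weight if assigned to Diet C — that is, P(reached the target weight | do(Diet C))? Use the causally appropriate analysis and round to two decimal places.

0.57

Week-4 weight band is downstream of the diet. One should not condition on a consequence of treatment, so the overall rates are the right comparison.
So P(outcome | do(Diet C)) is just the pooled rate for Diet C: 310/540 = 0.574.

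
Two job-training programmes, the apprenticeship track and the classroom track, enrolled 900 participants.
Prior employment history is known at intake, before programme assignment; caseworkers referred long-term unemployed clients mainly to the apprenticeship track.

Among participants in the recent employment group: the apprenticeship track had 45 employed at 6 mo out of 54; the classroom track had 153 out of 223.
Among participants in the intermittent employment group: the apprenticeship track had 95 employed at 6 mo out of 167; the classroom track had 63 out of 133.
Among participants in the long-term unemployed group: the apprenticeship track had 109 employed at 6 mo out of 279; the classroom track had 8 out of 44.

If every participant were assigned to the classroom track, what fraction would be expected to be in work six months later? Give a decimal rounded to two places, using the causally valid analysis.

0.43

the apprenticeship track is higher inside every prior employment history stratum but the classroom track is higher in aggregate. Whether to stratify depends on how prior employment history relates to the programme.
Prior employment history differs across programmes for reasons unrelated to any effect of the programme itself, and it separately predicts the outcome — a classic confounder. We must compare within prior employment history levels.
Standardising the classroom track to the population prior employment history mix: 0.308·153/223 + 0.333·63/133 + 0.359·8/44 = 0.434.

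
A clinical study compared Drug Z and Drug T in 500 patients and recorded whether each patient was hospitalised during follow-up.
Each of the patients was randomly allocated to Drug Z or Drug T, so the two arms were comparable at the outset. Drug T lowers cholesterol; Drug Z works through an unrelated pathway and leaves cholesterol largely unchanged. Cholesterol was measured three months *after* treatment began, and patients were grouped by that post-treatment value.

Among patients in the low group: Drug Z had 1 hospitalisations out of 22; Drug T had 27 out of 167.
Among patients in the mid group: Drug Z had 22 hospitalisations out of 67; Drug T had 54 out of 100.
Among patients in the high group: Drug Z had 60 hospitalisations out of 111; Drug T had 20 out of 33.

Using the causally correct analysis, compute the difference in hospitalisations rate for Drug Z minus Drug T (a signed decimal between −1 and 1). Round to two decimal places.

The cholesterol-specific comparison favours Drug Z throughout, but the pooled figures favour Drug T. The question is whether to condition on cholesterol.
Cholesterol is recorded after the drug and is itself shifted by it — it sits on the causal path from drug to outcome. Conditioning on a mediator would strip out part of the effect we want; the pooled comparison gives the total causal effect.
The causal difference is the pooled difference: 0.415 − 0.337 = +0.078.

+0.08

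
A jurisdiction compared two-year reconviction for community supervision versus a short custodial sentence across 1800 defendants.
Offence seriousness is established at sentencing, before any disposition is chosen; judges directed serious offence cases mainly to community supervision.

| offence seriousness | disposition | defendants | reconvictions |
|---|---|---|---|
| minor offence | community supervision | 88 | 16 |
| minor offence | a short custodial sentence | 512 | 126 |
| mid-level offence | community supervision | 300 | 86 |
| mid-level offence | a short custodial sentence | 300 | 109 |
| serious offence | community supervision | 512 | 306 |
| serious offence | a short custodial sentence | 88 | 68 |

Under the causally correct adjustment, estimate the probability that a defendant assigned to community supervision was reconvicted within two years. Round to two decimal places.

Within every offence seriousness level community supervision has the lower rate, yet pooled a short custodial sentence does — Simpson's reversal.
Here offence seriousness is a common cause — it drives both which disposition a case falls under and the outcome. The crude comparison mixes populations; the stratum-specific rates are the causally relevant ones.
Standardising community supervision to the population offence seriousness mix: 0.333·16/88 + 0.333·86/300 + 0.333·306/512 = 0.355.

0.36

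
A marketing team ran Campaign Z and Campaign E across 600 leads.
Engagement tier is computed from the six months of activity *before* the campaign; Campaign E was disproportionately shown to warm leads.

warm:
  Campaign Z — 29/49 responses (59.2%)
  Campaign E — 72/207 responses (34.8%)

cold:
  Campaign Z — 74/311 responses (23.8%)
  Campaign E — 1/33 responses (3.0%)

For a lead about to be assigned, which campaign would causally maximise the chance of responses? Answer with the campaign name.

Campaign Z

Engagement tier satisfies the back-door criterion: it is not a descendant of the campaign, and it blocks the spurious path from campaign to outcome. Adjusting for it (i.e., using the within-engagement tier rates) gives the causal effect.
Within each level — warm: 59.2% vs 34.8%; cold: 23.8% vs 3.0% — Campaign Z is higher every time.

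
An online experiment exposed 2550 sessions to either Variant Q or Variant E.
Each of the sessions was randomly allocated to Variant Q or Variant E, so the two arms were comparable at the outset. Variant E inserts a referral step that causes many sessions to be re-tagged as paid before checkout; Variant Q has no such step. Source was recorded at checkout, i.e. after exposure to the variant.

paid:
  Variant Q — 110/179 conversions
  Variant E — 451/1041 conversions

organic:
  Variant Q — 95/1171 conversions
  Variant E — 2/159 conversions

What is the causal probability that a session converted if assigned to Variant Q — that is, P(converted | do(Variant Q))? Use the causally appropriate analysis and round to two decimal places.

The distribution of traffic source is itself part of what the variant does — it is an intermediate outcome. Holding it fixed would remove that part of the effect; the total effect is the pooled difference.
So P(outcome | do(Variant Q)) is just the pooled rate for Variant Q: 205/1350 = 0.152.

0.15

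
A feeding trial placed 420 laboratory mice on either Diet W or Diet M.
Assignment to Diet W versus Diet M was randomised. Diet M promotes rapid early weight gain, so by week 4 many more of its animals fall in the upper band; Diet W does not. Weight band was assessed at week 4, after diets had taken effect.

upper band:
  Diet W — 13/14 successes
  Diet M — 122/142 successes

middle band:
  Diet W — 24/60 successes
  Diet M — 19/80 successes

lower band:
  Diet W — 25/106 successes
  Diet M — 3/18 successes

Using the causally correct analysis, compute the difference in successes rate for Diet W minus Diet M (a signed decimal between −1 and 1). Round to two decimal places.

Within every week-4 weight band level Diet W has the higher rate, yet pooled Diet M does — Simpson's reversal.
Stratifying would compare diets among laboratory mice the diets themselves sorted into week-4 weight band groups — a form of selection on an intermediate. The unconditioned pooled rates give the total causal effect.
The causal difference is the pooled difference: 0.344 − 0.600 = -0.256.

-0.26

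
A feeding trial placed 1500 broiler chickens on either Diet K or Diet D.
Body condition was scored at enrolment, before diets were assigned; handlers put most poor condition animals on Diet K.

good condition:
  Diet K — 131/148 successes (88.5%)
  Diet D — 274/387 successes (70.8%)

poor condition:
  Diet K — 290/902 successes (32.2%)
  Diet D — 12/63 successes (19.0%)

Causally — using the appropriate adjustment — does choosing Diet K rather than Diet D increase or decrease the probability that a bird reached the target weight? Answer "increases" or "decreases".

increases

Diet K is higher inside every starting body condition stratum but Diet D is higher in aggregate. Whether to stratify depends on how starting body condition relates to the diet.
Starting body condition differs across diets for reasons unrelated to any effect of the diet itself, and it separately predicts the outcome — a classic confounder. We must compare within starting body condition levels.
Within each level — good condition: 88.5% vs 70.8%; poor condition: 32.2% vs 19.0% — Diet K is higher every time.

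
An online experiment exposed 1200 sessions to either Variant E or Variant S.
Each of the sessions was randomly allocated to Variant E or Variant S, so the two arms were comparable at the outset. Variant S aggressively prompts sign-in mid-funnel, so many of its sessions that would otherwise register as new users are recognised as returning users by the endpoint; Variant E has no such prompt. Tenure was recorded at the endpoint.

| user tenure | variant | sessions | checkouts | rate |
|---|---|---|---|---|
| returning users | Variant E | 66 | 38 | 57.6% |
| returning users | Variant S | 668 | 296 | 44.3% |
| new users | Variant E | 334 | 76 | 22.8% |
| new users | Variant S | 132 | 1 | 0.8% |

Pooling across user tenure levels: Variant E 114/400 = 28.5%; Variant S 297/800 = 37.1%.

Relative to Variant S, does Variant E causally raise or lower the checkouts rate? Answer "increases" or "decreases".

User tenure is downstream of the variant. One should not condition on a consequence of treatment, so the overall rates are the right comparison.
Pooled: Variant E 28.5% vs Variant S 37.1%; Variant S is higher overall.

decreases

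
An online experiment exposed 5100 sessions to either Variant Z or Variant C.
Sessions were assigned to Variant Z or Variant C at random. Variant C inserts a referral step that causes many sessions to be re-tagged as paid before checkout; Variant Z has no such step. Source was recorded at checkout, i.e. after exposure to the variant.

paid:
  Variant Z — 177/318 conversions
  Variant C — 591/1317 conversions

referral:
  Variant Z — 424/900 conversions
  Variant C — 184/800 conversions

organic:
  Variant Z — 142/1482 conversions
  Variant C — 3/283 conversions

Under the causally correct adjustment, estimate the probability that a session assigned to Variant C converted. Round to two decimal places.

Stratifying would compare variants among sessions the variants themselves sorted into traffic source groups — a form of selection on an intermediate. The unconditioned pooled rates give the total causal effect.
So P(outcome | do(Variant C)) is just the pooled rate for Variant C: 778/2400 = 0.324.

0.32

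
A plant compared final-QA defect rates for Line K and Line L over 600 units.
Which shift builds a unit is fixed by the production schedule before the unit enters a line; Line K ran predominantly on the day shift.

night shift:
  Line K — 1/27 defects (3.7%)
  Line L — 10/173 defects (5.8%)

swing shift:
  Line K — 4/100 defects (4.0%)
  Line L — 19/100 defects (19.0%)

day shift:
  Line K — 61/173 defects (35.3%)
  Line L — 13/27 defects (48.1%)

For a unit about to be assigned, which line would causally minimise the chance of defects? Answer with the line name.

Line K

Within every shift level Line K has the lower rate, yet pooled Line L does — Simpson's reversal.
Shift is set before the line has any effect — it is not caused by the line — and it independently drives the outcome. That makes it a confounder, so the causal comparison is within shift levels.
Within each level — night shift: 3.7% vs 5.8%; swing shift: 4.0% vs 19.0%; day shift: 35.3% vs 48.1% — Line K is lower every time.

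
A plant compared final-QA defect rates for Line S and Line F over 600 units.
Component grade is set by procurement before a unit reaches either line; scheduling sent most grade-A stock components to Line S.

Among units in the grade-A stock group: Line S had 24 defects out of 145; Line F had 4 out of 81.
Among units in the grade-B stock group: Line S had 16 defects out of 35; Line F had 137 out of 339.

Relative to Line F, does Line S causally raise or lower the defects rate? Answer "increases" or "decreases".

increases

Line F is lower inside every component grade stratum but Line S is lower in aggregate. Whether to stratify depends on how component grade relates to the line.
Since component grade is a pre-existing factor (not a product of the line) and it affects the outcome on its own, it is a confounder. The stratified rates, not the pooled rate, identify the causal effect.
Within each level — grade-A stock: 16.6% vs 4.9%; grade-B stock: 45.7% vs 40.4% — Line F is lower every time.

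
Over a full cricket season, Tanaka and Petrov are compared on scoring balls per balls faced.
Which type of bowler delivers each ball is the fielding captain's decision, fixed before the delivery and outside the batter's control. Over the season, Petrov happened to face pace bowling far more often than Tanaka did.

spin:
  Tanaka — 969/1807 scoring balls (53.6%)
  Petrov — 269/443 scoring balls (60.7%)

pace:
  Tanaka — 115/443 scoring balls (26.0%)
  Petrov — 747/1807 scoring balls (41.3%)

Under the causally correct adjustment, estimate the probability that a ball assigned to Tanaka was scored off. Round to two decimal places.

The bowling type-specific comparison favours Petrov throughout, but the pooled figures favour Tanaka. The question is whether to condition on bowling type.
Here bowling type is a common cause — it drives both which player a case falls under and the outcome. The crude comparison mixes populations; the stratum-specific rates are the causally relevant ones.
Standardising Tanaka to the population bowling type mix: 0.500·969/1807 + 0.500·115/443 = 0.398.

0.40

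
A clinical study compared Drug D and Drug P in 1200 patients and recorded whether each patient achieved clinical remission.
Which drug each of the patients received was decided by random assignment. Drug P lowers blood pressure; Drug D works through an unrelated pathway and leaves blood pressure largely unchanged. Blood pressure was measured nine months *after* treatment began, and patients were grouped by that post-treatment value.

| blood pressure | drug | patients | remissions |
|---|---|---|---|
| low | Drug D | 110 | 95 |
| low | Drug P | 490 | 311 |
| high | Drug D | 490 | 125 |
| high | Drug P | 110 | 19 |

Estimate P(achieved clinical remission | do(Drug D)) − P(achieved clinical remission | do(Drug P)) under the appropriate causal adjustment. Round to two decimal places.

Blood pressure lies on the pathway drug → blood pressure → outcome, so adjusting for it blocks the indirect effect. For the total causal effect of drug, use the unadjusted pooled rates.
The causal difference is the pooled difference: 0.367 − 0.550 = -0.183.

-0.18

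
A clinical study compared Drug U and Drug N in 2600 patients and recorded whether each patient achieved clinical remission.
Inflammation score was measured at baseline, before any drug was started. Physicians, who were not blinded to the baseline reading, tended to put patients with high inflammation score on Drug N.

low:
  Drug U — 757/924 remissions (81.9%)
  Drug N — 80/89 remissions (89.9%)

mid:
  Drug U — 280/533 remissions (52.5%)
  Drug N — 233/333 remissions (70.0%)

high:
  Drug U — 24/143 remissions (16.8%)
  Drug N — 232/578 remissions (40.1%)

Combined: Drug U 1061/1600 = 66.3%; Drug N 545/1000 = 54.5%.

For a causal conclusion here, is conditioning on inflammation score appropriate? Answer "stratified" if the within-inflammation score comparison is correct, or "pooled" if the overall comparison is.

stratified

Inflammation score differs across drugs for reasons unrelated to any effect of the drug itself, and it separately predicts the outcome — a classic confounder. We must compare within inflammation score levels.
Within each level — low: 81.9% vs 89.9%; mid: 52.5% vs 70.0%; high: 16.8% vs 40.1% — Drug N is higher every time.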